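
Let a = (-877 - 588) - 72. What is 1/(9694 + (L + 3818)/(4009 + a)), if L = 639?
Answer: 2472/23968025 ≈ 0.00010314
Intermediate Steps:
a = -1537 (a = -1465 - 72 = -1537)
1/(9694 + (L + 3818)/(4009 + a)) = 1/(9694 + (639 + 3818)/(4009 - 1537)) = 1/(9694 + 4457/2472) = 1/(23968025/2472) = 2472/23968025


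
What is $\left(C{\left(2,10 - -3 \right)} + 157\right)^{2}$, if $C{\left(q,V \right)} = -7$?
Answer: $22500$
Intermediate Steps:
$\left(C{\left(2,10 - -3 \right)} + 157\right)^{2} = \left(-7 + 157\right)^{2} = 150^{2} = 22500$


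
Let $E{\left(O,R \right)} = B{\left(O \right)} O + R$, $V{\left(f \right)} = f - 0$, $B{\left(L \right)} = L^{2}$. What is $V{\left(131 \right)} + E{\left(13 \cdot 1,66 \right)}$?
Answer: $2394$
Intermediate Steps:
$V{\left(f \right)} = f$ ($V{\left(f \right)} = f + 0 = f$)
$E{\left(O,R \right)} = R + O^{3}$ ($E{\left(O,R \right)} = O^{2} O + R = O^{3} + R = R + O^{3}$)
$V{\left(131 \right)} + E{\left(13 \cdot 1,66 \right)} = 131 + \left(66 + \left(13 \cdot 1\right)^{3}\right) = 131 + \left(66 + 13^{3}\right) = 131 + \left(66 + 2197\right) = 131 + 2263 = 2394$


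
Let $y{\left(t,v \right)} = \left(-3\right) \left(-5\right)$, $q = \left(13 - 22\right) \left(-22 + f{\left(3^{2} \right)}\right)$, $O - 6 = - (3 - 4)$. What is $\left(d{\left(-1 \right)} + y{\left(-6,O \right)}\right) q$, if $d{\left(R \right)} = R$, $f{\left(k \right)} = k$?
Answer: $1638$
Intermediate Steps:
$O = 7$ ($O = 6 - \left(3 - 4\right) = 6 - -1 = 6 + 1 = 7$)
$q = 117$ ($q = \left(13 - 22\right) \left(-22 + 3^{2}\right) = - 9 \left(-22 + 9\right) = \left(-9\right) \left(-13\right) = 117$)
$y{\left(t,v \right)} = 15$
$\left(d{\left(-1 \right)} + y{\left(-6,O \right)}\right) q = \left(-1 + 15\right) 117 = 14 \cdot 117 = 1638$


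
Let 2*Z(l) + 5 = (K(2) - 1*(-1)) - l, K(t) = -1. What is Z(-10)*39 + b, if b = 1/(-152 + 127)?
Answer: 4873/50 ≈ 97.460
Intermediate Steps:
b = -1/25 (b = 1/(-25) = -1/25 ≈ -0.040000)
Z(l) = -5/2 - l/2 (Z(l) = -5/2 + ((-1 - 1*(-1)) - l)/2 = -5/2 + ((-1 + 1) - l)/2 = -5/2 + (0 - l)/2 = -5/2 + (-l)/2 = -5/2 - l/2)
Z(-10)*39 + b = (-5/2 - 1/2*(-10))*39 - 1/25 = (-5/2 + 5)*39 - 1/25 = (5/2)*39 - 1/25 = 195/2 - 1/25 = 4873/50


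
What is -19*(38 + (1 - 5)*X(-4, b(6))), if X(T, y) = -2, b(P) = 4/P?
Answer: -874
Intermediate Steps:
-19*(38 + (1 - 5)*X(-4, b(6))) = -19*(38 + (1 - 5)*(-2)) = -19*(38 - 4*(-2)) = -19*(38 + 8) = -19*46 = -874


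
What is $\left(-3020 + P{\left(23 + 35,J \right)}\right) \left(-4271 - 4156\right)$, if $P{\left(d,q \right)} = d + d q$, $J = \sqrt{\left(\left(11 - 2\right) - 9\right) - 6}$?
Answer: $24960774 - 488766 i \sqrt{6} \approx 2.4961 \cdot 10^{7} - 1.1972 \cdot 10^{6} i$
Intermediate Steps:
$J = i \sqrt{6}$ ($J = \sqrt{\left(9 - 9\right) - 6} = \sqrt{0 - 6} = \sqrt{-6} = i \sqrt{6} \approx 2.4495 i$)
$\left(-3020 + P{\left(23 + 35,J \right)}\right) \left(-4271 - 4156\right) = \left(-3020 + \left(23 + 35\right) \left(1 + i \sqrt{6}\right)\right) \left(-4271 - 4156\right) = \left(-3020 + 58 \left(1 + i \sqrt{6}\right)\right) \left(-8427\right) = \left(-3020 + \left(58 + 58 i \sqrt{6}\right)\right) \left(-8427\right) = \left(-2962 + 58 i \sqrt{6}\right) \left(-8427\right) = 24960774 - 488766 i \sqrt{6}$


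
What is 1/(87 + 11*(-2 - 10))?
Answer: -1/45 ≈ -0.022222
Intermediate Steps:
1/(87 + 11*(-2 - 10)) = 1/(87 + 11*(-12)) = 1/(87 - 132) = 1/(-45) = -1/45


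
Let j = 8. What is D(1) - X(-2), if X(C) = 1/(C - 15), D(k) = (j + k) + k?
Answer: 171/17 ≈ 10.059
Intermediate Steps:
D(k) = 8 + 2*k (D(k) = (8 + k) + k = 8 + 2*k)
X(C) = 1/(-15 + C)
D(1) - X(-2) = (8 + 2*1) - 1/(-15 - 2) = (8 + 2) - 1/(-17) = 10 - 1*(-1/17) = 10 + 1/17 = 171/17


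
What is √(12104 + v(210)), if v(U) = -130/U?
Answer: √5337591/21 ≈ 110.02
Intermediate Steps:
√(12104 + v(210)) = √(12104 - 130/210) = √(12104 - 130*1/210) = √(12104 - 13/21) = √(254171/21) = √5337591/21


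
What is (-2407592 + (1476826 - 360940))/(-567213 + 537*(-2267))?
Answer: 645853/892296 ≈ 0.72381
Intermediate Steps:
(-2407592 + (1476826 - 360940))/(-567213 + 537*(-2267)) = (-2407592 + 1115886)/(-567213 - 1217379) = -1291706/(-1784592) = -1291706*(-1/1784592) = 645853/892296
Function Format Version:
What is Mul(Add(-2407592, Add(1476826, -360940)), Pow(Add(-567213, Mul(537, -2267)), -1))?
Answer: Rational(645853, 892296) ≈ 0.72381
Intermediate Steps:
Mul(Add(-2407592, Add(1476826, -360940)), Pow(Add(-567213, Mul(537, -2267)), -1)) = Mul(Add(-2407592, 1115886), Pow(Add(-567213, -1217379), -1)) = Mul(-1291706, Pow(-1784592, -1)) = Mul(-1291706, Rational(-1, 1784592)) = Rational(645853, 892296)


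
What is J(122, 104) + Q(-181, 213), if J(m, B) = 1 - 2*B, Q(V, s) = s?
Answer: 6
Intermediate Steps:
J(122, 104) + Q(-181, 213) = (1 - 2*104) + 213 = (1 - 208) + 213 = -207 + 213 = 6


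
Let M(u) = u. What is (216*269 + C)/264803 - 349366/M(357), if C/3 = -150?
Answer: -13213226060/13504953 ≈ -978.40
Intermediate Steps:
C = -450 (C = 3*(-150) = -450)
(216*269 + C)/264803 - 349366/M(357) = (216*269 - 450)/264803 - 349366/357 = (58104 - 450)*(1/264803) - 349366*1/357 = 57654*(1/264803) - 349366/357 = 57654/264803 - 349366/357 = -13213226060/13504953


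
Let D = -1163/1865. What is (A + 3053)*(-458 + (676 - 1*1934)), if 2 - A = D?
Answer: -9779034408/1865 ≈ -5.2434e+6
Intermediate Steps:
D = -1163/1865 (D = -1163*1/1865 = -1163/1865 ≈ -0.62359)
A = 4893/1865 (A = 2 - 1*(-1163/1865) = 2 + 1163/1865 = 4893/1865 ≈ 2.6236)
(A + 3053)*(-458 + (676 - 1*1934)) = (4893/1865 + 3053)*(-458 + (676 - 1*1934)) = 5698738*(-458 + (676 - 1934))/1865 = 5698738*(-458 - 1258)/1865 = (5698738/1865)*(-1716) = -9779034408/1865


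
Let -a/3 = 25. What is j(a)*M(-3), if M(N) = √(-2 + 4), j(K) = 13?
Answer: 13*√2 ≈ 18.385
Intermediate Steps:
a = -75 (a = -3*25 = -75)
M(N) = √2
j(a)*M(-3) = 13*√2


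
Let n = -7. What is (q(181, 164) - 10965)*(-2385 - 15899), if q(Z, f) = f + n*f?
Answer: 218475516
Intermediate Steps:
q(Z, f) = -6*f (q(Z, f) = f - 7*f = -6*f)
(q(181, 164) - 10965)*(-2385 - 15899) = (-6*164 - 10965)*(-2385 - 15899) = (-984 - 10965)*(-18284) = -11949*(-18284) = 218475516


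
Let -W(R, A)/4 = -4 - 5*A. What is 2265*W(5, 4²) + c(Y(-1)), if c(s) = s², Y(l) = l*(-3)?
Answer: 761049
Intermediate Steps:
W(R, A) = 16 + 20*A (W(R, A) = -4*(-4 - 5*A) = 16 + 20*A)
Y(l) = -3*l
2265*W(5, 4²) + c(Y(-1)) = 2265*(16 + 20*4²) + (-3*(-1))² = 2265*(16 + 20*16) + 3² = 2265*(16 + 320) + 9 = 2265*336 + 9 = 761040 + 9 = 761049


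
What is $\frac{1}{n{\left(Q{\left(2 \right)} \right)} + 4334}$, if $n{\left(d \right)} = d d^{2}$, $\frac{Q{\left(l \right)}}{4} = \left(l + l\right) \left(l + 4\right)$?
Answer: $\frac{1}{889070} \approx 1.1248 \cdot 10^{-6}$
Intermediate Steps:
$Q{\left(l \right)} = 8 l \left(4 + l\right)$ ($Q{\left(l \right)} = 4 \left(l + l\right) \left(l + 4\right) = 4 \cdot 2 l \left(4 + l\right) = 8 l \left(4 + l\right)$)
$n{\left(d \right)} = d^{3}$
$\frac{1}{n{\left(Q{\left(2 \right)} \right)} + 4334} = \frac{1}{\left(8 \cdot 2 \left(4 + 2\right)\right)^{3} + 4334} = \frac{1}{\left(8 \cdot 2 \cdot 6\right)^{3} + 4334} = \frac{1}{96^{3} + 4334} = \frac{1}{884736 + 4334} = \frac{1}{889070}$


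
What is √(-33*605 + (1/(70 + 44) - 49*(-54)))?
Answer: I*√225077610/114 ≈ 131.6*I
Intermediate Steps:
√(-33*605 + (1/(70 + 44) - 49*(-54))) = √(-19965 + (1/114 + 2646)) = √(-19965 + 301645/114) = √(-1974365/114) = I*√225077610/114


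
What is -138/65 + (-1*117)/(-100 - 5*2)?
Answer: -303/286 ≈ -1.0594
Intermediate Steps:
-138/65 + (-1*117)/(-100 - 5*2) = -138*1/65 - 117/(-100 - 10) = -138/65 - 117/(-110) = -138/65 - 117*(-1/110) = -138/65 + 117/110 = -303/286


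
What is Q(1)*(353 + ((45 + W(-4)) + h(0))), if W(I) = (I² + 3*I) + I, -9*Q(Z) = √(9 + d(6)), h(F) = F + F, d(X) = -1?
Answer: -796*√2/9 ≈ -125.08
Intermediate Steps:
h(F) = 2*F
Q(Z) = -2*√2/9 (Q(Z) = -√(9 - 1)/9 = -2*√2/9)
W(I) = I² + 4*I
Q(1)*(353 + ((45 + W(-4)) + h(0))) = (-2*√2/9)*(353 + ((45 - 4*(4 - 4)) + 2*0)) = (-2*√2/9)*(353 + ((45 - 4*0) + 0)) = (-2*√2/9)*(353 + ((45 + 0) + 0)) = (-2*√2/9)*(353 + (45 + 0)) = (-2*√2/9)*(353 + 45) = -2*√2/9*398 = -796*√2/9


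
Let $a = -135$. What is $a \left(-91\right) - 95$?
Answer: $12190$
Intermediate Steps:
$a \left(-91\right) - 95 = \left(-135\right) \left(-91\right) - 95 = 12285 - 95 = 12190$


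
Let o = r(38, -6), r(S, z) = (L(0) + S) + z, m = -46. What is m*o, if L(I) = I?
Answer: -1472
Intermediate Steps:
r(S, z) = S + z (r(S, z) = (0 + S) + z = S + z)
o = 32 (o = 38 - 6 = 32)
m*o = -46*32 = -1472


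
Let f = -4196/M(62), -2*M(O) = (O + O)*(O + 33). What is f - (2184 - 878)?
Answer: -3844072/2945 ≈ -1305.3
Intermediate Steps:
M(O) = -O*(33 + O) (M(O) = -(O + O)*(O + 33)/2 = -2*O*(33 + O)/2 = -O*(33 + O))
f = 2098/2945 (f = -4196*(-1/(62*(33 + 62))) = -4196/((-1*62*95)) = -4196/(-5890) = -4196*(-1/5890) = 2098/2945 ≈ 0.71239)
f - (2184 - 878) = 2098/2945 - (2184 - 878) = 2098/2945 - 1*1306 = 2098/2945 - 1306 = -3844072/2945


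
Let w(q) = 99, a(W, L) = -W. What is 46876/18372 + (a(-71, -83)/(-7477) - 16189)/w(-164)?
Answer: -60809560055/377760471 ≈ -160.97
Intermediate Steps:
46876/18372 + (a(-71, -83)/(-7477) - 16189)/w(-164) = 46876/18372 + (-1*(-71)/(-7477) - 16189)/99 = 46876*(1/18372) + (71*(-1/7477) - 16189)*(1/99) = 11719/4593 + (-71/7477 - 16189)*(1/99) = 11719/4593 - 121045224/7477*1/99 = 11719/4593 - 40348408/246741 = -60809560055/377760471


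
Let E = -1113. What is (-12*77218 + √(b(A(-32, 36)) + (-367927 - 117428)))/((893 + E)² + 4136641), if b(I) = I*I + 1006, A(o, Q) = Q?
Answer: -926616/4185041 + I*√483053/4185041 ≈ -0.22141 + 0.00016607*I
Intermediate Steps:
b(I) = 1006 + I² (b(I) = I² + 1006 = 1006 + I²)
(-12*77218 + √(b(A(-32, 36)) + (-367927 - 117428)))/((893 + E)² + 4136641) = (-12*77218 + √((1006 + 36²) + (-367927 - 117428)))/((893 - 1113)² + 4136641) = (-926616 + √((1006 + 1296) - 485355))/((-220)² + 4136641) = (-926616 + √(2302 - 485355))/(48400 + 4136641) = (-926616 + √(-483053))/4185041 = (-926616 + I*√483053)*(1/4185041) = -926616/4185041 + I*√483053/4185041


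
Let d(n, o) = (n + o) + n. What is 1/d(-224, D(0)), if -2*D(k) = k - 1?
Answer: -2/895 ≈ -0.0022346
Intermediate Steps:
D(k) = 1/2 - k/2 (D(k) = -(k - 1)/2 = -(-1 + k)/2 = 1/2 - k/2)
d(n, o) = o + 2*n
1/d(-224, D(0)) = 1/((1/2 - 1/2*0) + 2*(-224)) = 1/((1/2 + 0) - 448) = 1/(1/2 - 448) = 1/(-895/2) = -2/895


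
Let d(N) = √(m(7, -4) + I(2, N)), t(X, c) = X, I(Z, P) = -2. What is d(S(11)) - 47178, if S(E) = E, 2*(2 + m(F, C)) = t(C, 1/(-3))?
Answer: -47178 + I*√6 ≈ -47178.0 + 2.4495*I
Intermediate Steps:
m(F, C) = -2 + C/2
d(N) = I*√6 (d(N) = √((-2 + (½)*(-4)) - 2) = √((-2 - 2) - 2) = √(-4 - 2) = √(-6) = I*√6)
d(S(11)) - 47178 = I*√6 - 47178 = -47178 + I*√6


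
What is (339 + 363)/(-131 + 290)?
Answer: 234/53 ≈ 4.4151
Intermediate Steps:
(339 + 363)/(-131 + 290) = 702/159 = 702*(1/159) = 234/53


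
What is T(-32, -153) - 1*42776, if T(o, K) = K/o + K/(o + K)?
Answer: -253200719/5920 ≈ -42770.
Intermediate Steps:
T(o, K) = K/o + K/(K + o)
T(-32, -153) - 1*42776 = -153*(-153 + 2*(-32))/(-32*(-153 - 32)) - 1*42776 = -153*(-1/32)*(-153 - 64)/(-185) - 42776 = -153*(-1/32)*(-1/185)*(-217) - 42776 = 33201/5920 - 42776 = -253200719/5920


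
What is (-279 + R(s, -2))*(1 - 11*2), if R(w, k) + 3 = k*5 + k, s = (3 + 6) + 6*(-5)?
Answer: 6174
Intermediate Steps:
s = -21 (s = 9 - 30 = -21)
R(w, k) = -3 + 6*k (R(w, k) = -3 + (k*5 + k) = -3 + (5*k + k) = -3 + 6*k)
(-279 + R(s, -2))*(1 - 11*2) = (-279 + (-3 + 6*(-2)))*(1 - 11*2) = (-279 + (-3 - 12))*(1 - 22) = (-279 - 15)*(-21) = -294*(-21) = 6174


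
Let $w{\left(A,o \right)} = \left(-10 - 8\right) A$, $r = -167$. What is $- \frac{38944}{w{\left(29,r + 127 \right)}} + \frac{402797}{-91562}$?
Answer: $\frac{1677765247}{23897682} \approx 70.206$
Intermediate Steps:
$w{\left(A,o \right)} = - 18 A$
$- \frac{38944}{w{\left(29,r + 127 \right)}} + \frac{402797}{-91562} = - \frac{38944}{\left(-18\right) 29} + \frac{402797}{-91562} = - \frac{38944}{-522} + 402797 \left(- \frac{1}{91562}\right) = \left(-38944\right) \left(- \frac{1}{522}\right) - \frac{402797}{91562} = \frac{19472}{261} - \frac{402797}{91562} = \frac{1677765247}{23897682}$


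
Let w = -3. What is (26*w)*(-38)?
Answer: 2964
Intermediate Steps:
(26*w)*(-38) = (26*(-3))*(-38) = -78*(-38) = 2964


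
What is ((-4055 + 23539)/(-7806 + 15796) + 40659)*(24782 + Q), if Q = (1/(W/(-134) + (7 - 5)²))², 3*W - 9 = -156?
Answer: 1377680550550395982/1367188875 ≈ 1.0077e+9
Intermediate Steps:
W = -49 (W = 3 + (⅓)*(-156) = 3 - 52 = -49)
Q = 17956/342225 (Q = (1/(-49/(-134) + (7 - 5)²))² = (1/(-49*(-1/134) + 2²))² = (1/(49/134 + 4))² = (1/(585/134))² = (134/585)² = 17956/342225 ≈ 0.052468)
((-4055 + 23539)/(-7806 + 15796) + 40659)*(24782 + Q) = ((-4055 + 23539)/(-7806 + 15796) + 40659)*(24782 + 17956/342225) = (19484/7990 + 40659)*(8481037906/342225) = (19484*(1/7990) + 40659)*(8481037906/342225) = (9742/3995 + 40659)*(8481037906/342225) = (162442447/3995)*(8481037906/342225) = 1377680550550395982/1367188875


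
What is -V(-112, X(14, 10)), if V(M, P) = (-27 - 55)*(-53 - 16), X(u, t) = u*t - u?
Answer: -5658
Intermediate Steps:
X(u, t) = -u + t*u (X(u, t) = t*u - u = -u + t*u)
V(M, P) = 5658 (V(M, P) = -82*(-69) = 5658)
-V(-112, X(14, 10)) = -1*5658 = -5658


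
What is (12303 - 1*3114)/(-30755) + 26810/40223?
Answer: 454932403/1237058365 ≈ 0.36775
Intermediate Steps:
(12303 - 1*3114)/(-30755) + 26810/40223 = (12303 - 3114)*(-1/30755) + 26810*(1/40223) = 9189*(-1/30755) + 26810/40223 = -9189/30755 + 26810/40223 = 454932403/1237058365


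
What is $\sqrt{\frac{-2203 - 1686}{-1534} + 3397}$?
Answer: $\frac{\sqrt{7999636658}}{1534} \approx 58.306$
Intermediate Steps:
$\sqrt{\frac{-2203 - 1686}{-1534} + 3397} = \sqrt{\left(-3889\right) \left(- \frac{1}{1534}\right) + 3397} = \sqrt{\frac{3889}{1534} + 3397} = \sqrt{\frac{5214887}{1534}} = \frac{\sqrt{7999636658}}{1534}$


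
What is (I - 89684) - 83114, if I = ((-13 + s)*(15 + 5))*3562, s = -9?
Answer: -1740078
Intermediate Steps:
I = -1567280 (I = ((-13 - 9)*(15 + 5))*3562 = -22*20*3562 = -440*3562 = -1567280)
(I - 89684) - 83114 = (-1567280 - 89684) - 83114 = -1656964 - 83114 = -1740078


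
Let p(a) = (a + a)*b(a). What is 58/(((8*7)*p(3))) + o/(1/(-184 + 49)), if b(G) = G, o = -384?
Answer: 26127389/504 ≈ 51840.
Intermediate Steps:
p(a) = 2*a² (p(a) = (a + a)*a = (2*a)*a = 2*a²)
58/(((8*7)*p(3))) + o/(1/(-184 + 49)) = 58/(((8*7)*(2*3²))) - 384/(1/(-184 + 49)) = 58/((56*(2*9))) - 384/(1/(-135)) = 58/((56*18)) - 384/(-1/135) = 58/1008 - 384*(-135) = 58*(1/1008) + 51840 = 29/504 + 51840 = 26127389/504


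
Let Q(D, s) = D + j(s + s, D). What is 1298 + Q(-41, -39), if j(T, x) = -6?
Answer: 1251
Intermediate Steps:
Q(D, s) = -6 + D (Q(D, s) = D - 6 = -6 + D)
1298 + Q(-41, -39) = 1298 + (-6 - 41) = 1298 - 47 = 1251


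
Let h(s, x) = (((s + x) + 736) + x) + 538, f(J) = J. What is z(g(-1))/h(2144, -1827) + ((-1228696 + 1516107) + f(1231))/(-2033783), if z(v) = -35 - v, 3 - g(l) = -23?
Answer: 55941251/479972788 ≈ 0.11655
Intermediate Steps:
g(l) = 26 (g(l) = 3 - 1*(-23) = 3 + 23 = 26)
h(s, x) = 1274 + s + 2*x (h(s, x) = ((736 + s + x) + x) + 538 = (736 + s + 2*x) + 538 = 1274 + s + 2*x)
z(g(-1))/h(2144, -1827) + ((-1228696 + 1516107) + f(1231))/(-2033783) = (-35 - 1*26)/(1274 + 2144 + 2*(-1827)) + ((-1228696 + 1516107) + 1231)/(-2033783) = (-35 - 26)/(1274 + 2144 - 3654) + (287411 + 1231)*(-1/2033783) = -61/(-236) + 288642*(-1/2033783) = -61*(-1/236) - 288642/2033783 = 61/236 - 288642/2033783 = 55941251/479972788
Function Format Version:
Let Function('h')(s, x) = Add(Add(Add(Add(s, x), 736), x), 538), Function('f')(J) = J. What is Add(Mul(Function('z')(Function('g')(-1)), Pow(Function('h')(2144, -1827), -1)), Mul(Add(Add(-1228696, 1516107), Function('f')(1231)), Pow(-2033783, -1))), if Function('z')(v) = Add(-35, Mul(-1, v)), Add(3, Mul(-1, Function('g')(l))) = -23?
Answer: Rational(55941251, 479972788) ≈ 0.11655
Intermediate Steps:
Function('g')(l) = 26 (Function('g')(l) = Add(3, Mul(-1, -23)) = Add(3, 23) = 26)
Function('h')(s, x) = Add(1274, s, Mul(2, x)) (Function('h')(s, x) = Add(Add(Add(736, s, x), x), 538) = Add(Add(736, s, Mul(2, x)), 538) = Add(1274, s, Mul(2, x)))
Add(Mul(Function('z')(Function('g')(-1)), Pow(Function('h')(2144, -1827), -1)), Mul(Add(Add(-1228696, 1516107), Function('f')(1231)), Pow(-2033783, -1))) = Add(Mul(Add(-35, Mul(-1, 26)), Pow(Add(1274, 2144, Mul(2, -1827)), -1)), Mul(Add(Add(-1228696, 1516107), 1231), Pow(-2033783, -1))) = Add(Mul(Add(-35, -26), Pow(Add(1274, 2144, -3654), -1)), Mul(Add(287411, 1231), Rational(-1, 2033783))) = Add(Mul(-61, Pow(-236, -1)), Mul(288642, Rational(-1, 2033783))) = Add(Mul(-61, Rational(-1, 236)), Rational(-288642, 2033783)) = Add(Rational(61, 236), Rational(-288642, 2033783)) = Rational(55941251, 479972788)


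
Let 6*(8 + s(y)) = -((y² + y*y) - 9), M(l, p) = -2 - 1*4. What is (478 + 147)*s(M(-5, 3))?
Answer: -23125/2 ≈ -11563.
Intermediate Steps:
M(l, p) = -6 (M(l, p) = -2 - 4 = -6)
s(y) = -13/2 - y²/3 (s(y) = -8 + (-((y² + y*y) - 9))/6 = -8 + (-((y² + y²) - 9))/6 = -8 + (-(2*y² - 9))/6 = -8 + (-(-9 + 2*y²))/6 = -8 + (9 - 2*y²)/6 = -8 + (3/2 - y²/3) = -13/2 - y²/3)
(478 + 147)*s(M(-5, 3)) = (478 + 147)*(-13/2 - ⅓*(-6)²) = 625*(-13/2 - ⅓*36) = 625*(-13/2 - 12) = 625*(-37/2) = -23125/2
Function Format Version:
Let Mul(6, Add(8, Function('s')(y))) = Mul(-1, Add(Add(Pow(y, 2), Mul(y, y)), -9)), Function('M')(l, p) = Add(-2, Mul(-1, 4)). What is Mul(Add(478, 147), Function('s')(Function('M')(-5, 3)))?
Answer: Rational(-23125, 2) ≈ -11563.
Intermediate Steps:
Function('M')(l, p) = -6 (Function('M')(l, p) = Add(-2, -4) = -6)
Function('s')(y) = Add(Rational(-13, 2), Mul(Rational(-1, 3), Pow(y, 2))) (Function('s')(y) = Add(-8, Mul(Rational(1, 6), Mul(-1, Add(Add(Pow(y, 2), Mul(y, y)), -9)))) = Add(-8, Mul(Rational(1, 6), Mul(-1, Add(Add(Pow(y, 2), Pow(y, 2)), -9)))) = Add(-8, Mul(Rational(1, 6), Mul(-1, Add(Mul(2, Pow(y, 2)), -9)))) = Add(-8, Mul(Rational(1, 6), Mul(-1, Add(-9, Mul(2, Pow(y, 2)))))) = Add(-8, Mul(Rational(1, 6), Add(9, Mul(-2, Pow(y, 2))))) = Add(-8, Add(Rational(3, 2), Mul(Rational(-1, 3), Pow(y, 2)))) = Add(Rational(-13, 2), Mul(Rational(-1, 3), Pow(y, 2))))
Mul(Add(478, 147), Function('s')(Function('M')(-5, 3))) = Mul(Add(478, 147), Add(Rational(-13, 2), Mul(Rational(-1, 3), Pow(-6, 2)))) = Mul(625, Add(Rational(-13, 2), Mul(Rational(-1, 3), 36))) = Mul(625, Add(Rational(-13, 2), -12)) = Mul(625, Rational(-37, 2)) = Rational(-23125, 2)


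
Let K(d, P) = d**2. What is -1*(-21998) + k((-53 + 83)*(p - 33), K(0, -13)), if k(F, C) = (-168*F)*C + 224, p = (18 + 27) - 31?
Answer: 22222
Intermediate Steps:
p = 14 (p = 45 - 31 = 14)
k(F, C) = 224 - 168*C*F (k(F, C) = -168*C*F + 224 = 224 - 168*C*F)
-1*(-21998) + k((-53 + 83)*(p - 33), K(0, -13)) = -1*(-21998) + (224 - 168*0**2*(-53 + 83)*(14 - 33)) = 21998 + (224 - 168*0*30*(-19)) = 21998 + (224 - 168*0*(-570)) = 21998 + (224 + 0) = 21998 + 224 = 22222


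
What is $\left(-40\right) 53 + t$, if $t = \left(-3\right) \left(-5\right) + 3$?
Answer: $-2102$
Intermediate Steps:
$t = 18$ ($t = 15 + 3 = 18$)
$\left(-40\right) 53 + t = \left(-40\right) 53 + 18 = -2120 + 18 = -2102$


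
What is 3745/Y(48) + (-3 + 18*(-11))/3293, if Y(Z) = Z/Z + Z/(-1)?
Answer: -12341732/154771 ≈ -79.742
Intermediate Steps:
Y(Z) = 1 - Z (Y(Z) = 1 + Z*(-1) = 1 - Z)
3745/Y(48) + (-3 + 18*(-11))/3293 = 3745/(1 - 1*48) + (-3 + 18*(-11))/3293 = 3745/(1 - 48) + (-3 - 198)*(1/3293) = 3745/(-47) - 201*1/3293 = 3745*(-1/47) - 201/3293 = -3745/47 - 201/3293 = -12341732/154771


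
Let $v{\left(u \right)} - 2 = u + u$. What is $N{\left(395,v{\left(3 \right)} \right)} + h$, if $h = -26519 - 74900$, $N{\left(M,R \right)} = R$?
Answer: $-101411$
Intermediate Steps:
$v{\left(u \right)} = 2 + 2 u$ ($v{\left(u \right)} = 2 + \left(u + u\right) = 2 + 2 u$)
$h = -101419$ ($h = -26519 - 74900 = -101419$)
$N{\left(395,v{\left(3 \right)} \right)} + h = \left(2 + 2 \cdot 3\right) - 101419 = \left(2 + 6\right) - 101419 = 8 - 101419 = -101411$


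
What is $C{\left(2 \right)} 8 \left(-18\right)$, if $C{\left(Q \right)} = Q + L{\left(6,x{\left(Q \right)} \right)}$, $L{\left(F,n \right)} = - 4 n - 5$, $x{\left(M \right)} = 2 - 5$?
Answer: $-1296$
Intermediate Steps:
$x{\left(M \right)} = -3$
$L{\left(F,n \right)} = -5 - 4 n$
$C{\left(Q \right)} = 7 + Q$ ($C{\left(Q \right)} = Q - -7 = Q + \left(-5 + 12\right) = Q + 7 = 7 + Q$)
$C{\left(2 \right)} 8 \left(-18\right) = \left(7 + 2\right) 8 \left(-18\right) = 9 \cdot 8 \left(-18\right) = 72 \left(-18\right) = -1296$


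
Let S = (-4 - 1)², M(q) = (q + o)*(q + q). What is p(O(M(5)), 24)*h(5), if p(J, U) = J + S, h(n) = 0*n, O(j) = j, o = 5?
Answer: 0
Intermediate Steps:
M(q) = 2*q*(5 + q) (M(q) = (q + 5)*(q + q) = (5 + q)*(2*q) = 2*q*(5 + q))
S = 25 (S = (-5)² = 25)
h(n) = 0
p(J, U) = 25 + J (p(J, U) = J + 25 = 25 + J)
p(O(M(5)), 24)*h(5) = (25 + 2*5*(5 + 5))*0 = (25 + 2*5*10)*0 = (25 + 100)*0 = 125*0 = 0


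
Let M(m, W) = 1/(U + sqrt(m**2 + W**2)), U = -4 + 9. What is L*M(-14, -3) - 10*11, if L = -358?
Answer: -1801/18 - 179*sqrt(205)/90 ≈ -128.53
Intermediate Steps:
U = 5
M(m, W) = 1/(5 + sqrt(W**2 + m**2)) (M(m, W) = 1/(5 + sqrt(m**2 + W**2)) = 1/(5 + sqrt(W**2 + m**2)))
L*M(-14, -3) - 10*11 = -358/(5 + sqrt((-3)**2 + (-14)**2)) - 10*11 = -358/(5 + sqrt(9 + 196)) - 110 = -358/(5 + sqrt(205)) - 110 = -110 - 358/(5 + sqrt(205))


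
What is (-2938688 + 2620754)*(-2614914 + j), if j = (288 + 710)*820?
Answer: 571185599436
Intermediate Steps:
j = 818360 (j = 998*820 = 818360)
(-2938688 + 2620754)*(-2614914 + j) = (-2938688 + 2620754)*(-2614914 + 818360) = -317934*(-1796554) = 571185599436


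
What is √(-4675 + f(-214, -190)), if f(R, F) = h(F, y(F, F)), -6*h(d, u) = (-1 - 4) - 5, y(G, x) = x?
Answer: 2*I*√10515/3 ≈ 68.362*I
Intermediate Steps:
h(d, u) = 5/3 (h(d, u) = -((-1 - 4) - 5)/6 = -(-5 - 5)/6 = -⅙*(-10) = 5/3)
f(R, F) = 5/3
√(-4675 + f(-214, -190)) = √(-4675 + 5/3) = √(-14020/3) = 2*I*√10515/3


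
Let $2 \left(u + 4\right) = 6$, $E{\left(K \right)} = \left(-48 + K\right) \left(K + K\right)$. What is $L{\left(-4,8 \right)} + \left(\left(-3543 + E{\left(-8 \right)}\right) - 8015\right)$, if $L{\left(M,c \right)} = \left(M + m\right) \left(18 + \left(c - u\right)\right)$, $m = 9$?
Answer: $-10527$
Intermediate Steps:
$E{\left(K \right)} = 2 K \left(-48 + K\right)$ ($E{\left(K \right)} = \left(-48 + K\right) 2 K = 2 K \left(-48 + K\right)$)
$u = -1$ ($u = -4 + \frac{1}{2} \cdot 6 = -4 + 3 = -1$)
$L{\left(M,c \right)} = \left(9 + M\right) \left(19 + c\right)$ ($L{\left(M,c \right)} = \left(M + 9\right) \left(18 + \left(c - -1\right)\right) = \left(9 + M\right) \left(18 + \left(c + 1\right)\right) = \left(9 + M\right) \left(18 + \left(1 + c\right)\right) = \left(9 + M\right) \left(19 + c\right)$)
$L{\left(-4,8 \right)} + \left(\left(-3543 + E{\left(-8 \right)}\right) - 8015\right) = \left(171 + 9 \cdot 8 + 19 \left(-4\right) - 32\right) - \left(11558 + 16 \left(-48 - 8\right)\right) = \left(171 + 72 - 76 - 32\right) - \left(11558 - 896\right) = 135 + \left(\left(-3543 + 896\right) - 8015\right) = 135 - 10662 = -10527$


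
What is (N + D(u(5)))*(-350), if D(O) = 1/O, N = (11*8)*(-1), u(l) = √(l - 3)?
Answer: 30800 - 175*√2 ≈ 30553.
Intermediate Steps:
u(l) = √(-3 + l)
N = -88 (N = 88*(-1) = -88)
(N + D(u(5)))*(-350) = (-88 + 1/(√(-3 + 5)))*(-350) = (-88 + 1/(√2))*(-350) = (-88 + √2/2)*(-350) = 30800 - 175*√2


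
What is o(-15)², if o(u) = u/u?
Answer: 1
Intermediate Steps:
o(u) = 1
o(-15)² = 1² = 1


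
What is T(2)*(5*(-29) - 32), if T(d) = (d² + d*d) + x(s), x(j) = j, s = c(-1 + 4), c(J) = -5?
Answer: -531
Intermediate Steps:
s = -5
T(d) = -5 + 2*d² (T(d) = (d² + d*d) - 5 = (d² + d²) - 5 = 2*d² - 5 = -5 + 2*d²)
T(2)*(5*(-29) - 32) = (-5 + 2*2²)*(5*(-29) - 32) = (-5 + 2*4)*(-145 - 32) = (-5 + 8)*(-177) = 3*(-177) = -531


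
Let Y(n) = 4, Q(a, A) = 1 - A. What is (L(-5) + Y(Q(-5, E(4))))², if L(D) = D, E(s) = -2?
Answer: 1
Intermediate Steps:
(L(-5) + Y(Q(-5, E(4))))² = (-5 + 4)² = (-1)² = 1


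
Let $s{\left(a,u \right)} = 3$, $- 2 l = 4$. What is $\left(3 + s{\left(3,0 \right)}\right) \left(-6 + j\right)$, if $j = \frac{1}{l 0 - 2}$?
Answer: $-39$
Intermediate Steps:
$l = -2$ ($l = \left(- \frac{1}{2}\right) 4 = -2$)
$j = - \frac{1}{2}$ ($j = \frac{1}{\left(-2\right) 0 - 2} = \frac{1}{0 - 2} = \frac{1}{-2} = - \frac{1}{2} \approx -0.5$)
$\left(3 + s{\left(3,0 \right)}\right) \left(-6 + j\right) = \left(3 + 3\right) \left(-6 - \frac{1}{2}\right) = 6 \left(- \frac{13}{2}\right) = -39$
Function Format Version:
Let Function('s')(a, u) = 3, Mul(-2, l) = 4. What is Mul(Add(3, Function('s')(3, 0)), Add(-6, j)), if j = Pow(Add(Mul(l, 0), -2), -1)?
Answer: -39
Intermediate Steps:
l = -2 (l = Mul(Rational(-1, 2), 4) = -2)
j = Rational(-1, 2) (j = Pow(Add(Mul(-2, 0), -2), -1) = Pow(Add(0, -2), -1) = Pow(-2, -1) = Rational(-1, 2) ≈ -0.50000)
Mul(Add(3, Function('s')(3, 0)), Add(-6, j)) = Mul(Add(3, 3), Add(-6, Rational(-1, 2))) = Mul(6, Rational(-13, 2)) = -39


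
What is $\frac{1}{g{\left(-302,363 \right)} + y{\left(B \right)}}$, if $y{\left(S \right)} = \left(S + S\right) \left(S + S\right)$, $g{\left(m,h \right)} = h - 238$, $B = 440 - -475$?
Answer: $\frac{1}{3349025} \approx 2.9859 \cdot 10^{-7}$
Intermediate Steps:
$B = 915$ ($B = 440 + 475 = 915$)
$g{\left(m,h \right)} = -238 + h$ ($g{\left(m,h \right)} = h - 238 = -238 + h$)
$y{\left(S \right)} = 4 S^{2}$ ($y{\left(S \right)} = 2 S 2 S = 4 S^{2}$)
$\frac{1}{g{\left(-302,363 \right)} + y{\left(B \right)}} = \frac{1}{\left(-238 + 363\right) + 4 \cdot 915^{2}} = \frac{1}{125 + 4 \cdot 837225} = \frac{1}{125 + 3348900} = \frac{1}{3349025}$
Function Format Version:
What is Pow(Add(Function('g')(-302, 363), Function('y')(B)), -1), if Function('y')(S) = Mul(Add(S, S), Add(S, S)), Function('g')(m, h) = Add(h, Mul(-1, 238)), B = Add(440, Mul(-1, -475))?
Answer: Rational(1, 3349025) ≈ 2.9859e-7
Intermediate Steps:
B = 915 (B = Add(440, 475) = 915)
Function('g')(m, h) = Add(-238, h) (Function('g')(m, h) = Add(h, -238) = Add(-238, h))
Function('y')(S) = Mul(4, Pow(S, 2)) (Function('y')(S) = Mul(Mul(2, S), Mul(2, S)) = Mul(4, Pow(S, 2)))
Pow(Add(Function('g')(-302, 363), Function('y')(B)), -1) = Pow(Add(Add(-238, 363), Mul(4, Pow(915, 2))), -1) = Pow(Add(125, Mul(4, 837225)), -1) = Pow(Add(125, 3348900), -1) = Pow(3349025, -1) = Rational(1, 3349025)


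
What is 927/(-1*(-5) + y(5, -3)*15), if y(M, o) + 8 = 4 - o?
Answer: -927/10 ≈ -92.700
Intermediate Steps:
y(M, o) = -4 - o (y(M, o) = -8 + (4 - o) = -4 - o)
927/(-1*(-5) + y(5, -3)*15) = 927/(-1*(-5) + (-4 - 1*(-3))*15) = 927/(5 + (-4 + 3)*15) = 927/(5 - 1*15) = 927/(5 - 15) = 927/(-10) = 927*(-1/10) = -927/10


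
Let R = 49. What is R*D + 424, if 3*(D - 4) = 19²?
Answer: 19549/3 ≈ 6516.3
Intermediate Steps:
D = 373/3 (D = 4 + (⅓)*19² = 4 + (⅓)*361 = 4 + 361/3 = 373/3 ≈ 124.33)
R*D + 424 = 49*(373/3) + 424 = 18277/3 + 424 = 19549/3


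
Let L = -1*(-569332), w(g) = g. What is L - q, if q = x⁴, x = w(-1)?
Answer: 569331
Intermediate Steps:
x = -1
L = 569332
q = 1 (q = (-1)⁴ = 1)
L - q = 569332 - 1*1 = 569332 - 1 = 569331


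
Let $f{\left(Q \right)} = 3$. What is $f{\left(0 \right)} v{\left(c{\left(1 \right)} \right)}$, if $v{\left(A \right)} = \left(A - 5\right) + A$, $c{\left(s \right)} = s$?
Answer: $-9$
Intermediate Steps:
$v{\left(A \right)} = -5 + 2 A$ ($v{\left(A \right)} = \left(-5 + A\right) + A = -5 + 2 A$)
$f{\left(0 \right)} v{\left(c{\left(1 \right)} \right)} = 3 \left(-5 + 2 \cdot 1\right) = 3 \left(-5 + 2\right) = 3 \left(-3\right) = -9$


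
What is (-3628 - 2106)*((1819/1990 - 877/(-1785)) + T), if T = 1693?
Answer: -3451169653273/355215 ≈ -9.7157e+6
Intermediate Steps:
(-3628 - 2106)*((1819/1990 - 877/(-1785)) + T) = (-3628 - 2106)*((1819/1990 - 877/(-1785)) + 1693) = -5734*((1819*(1/1990) - 877*(-1/1785)) + 1693) = -5734*((1819/1990 + 877/1785) + 1693) = -5734*(998429/710430 + 1693) = -5734*1203756419/710430 = -3451169653273/355215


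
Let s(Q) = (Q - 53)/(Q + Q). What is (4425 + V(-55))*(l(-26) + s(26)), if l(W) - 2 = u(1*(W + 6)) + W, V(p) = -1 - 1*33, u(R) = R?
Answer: -10165165/52 ≈ -1.9548e+5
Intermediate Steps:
s(Q) = (-53 + Q)/(2*Q) (s(Q) = (-53 + Q)/((2*Q)) = (-53 + Q)*(1/(2*Q)) = (-53 + Q)/(2*Q))
V(p) = -34 (V(p) = -1 - 33 = -34)
l(W) = 8 + 2*W (l(W) = 2 + (1*(W + 6) + W) = 2 + (1*(6 + W) + W) = 2 + ((6 + W) + W) = 2 + (6 + 2*W) = 8 + 2*W)
(4425 + V(-55))*(l(-26) + s(26)) = (4425 - 34)*((8 + 2*(-26)) + (½)*(-53 + 26)/26) = 4391*((8 - 52) + (½)*(1/26)*(-27)) = 4391*(-44 - 27/52) = 4391*(-2315/52) = -10165165/52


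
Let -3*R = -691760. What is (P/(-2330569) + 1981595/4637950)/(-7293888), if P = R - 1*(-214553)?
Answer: -1532225016323/47304054727772653440 ≈ -3.2391e-8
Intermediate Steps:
R = 691760/3 (R = -⅓*(-691760) = 691760/3 ≈ 2.3059e+5)
P = 1335419/3 (P = 691760/3 - 1*(-214553) = 691760/3 + 214553 = 1335419/3 ≈ 4.4514e+5)
(P/(-2330569) + 1981595/4637950)/(-7293888) = ((1335419/3)/(-2330569) + 1981595/4637950)/(-7293888) = ((1335419/3)*(-1/2330569) + 1981595*(1/4637950))*(-1/7293888) = (-1335419/6991707 + 396319/927590)*(-1/7293888) = (1532225016323/6485437496130)*(-1/7293888) = -1532225016323/47304054727772653440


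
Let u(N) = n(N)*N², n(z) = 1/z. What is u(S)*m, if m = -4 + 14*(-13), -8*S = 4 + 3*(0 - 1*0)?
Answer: 93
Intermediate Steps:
S = -½ (S = -(4 + 3*(0 - 1*0))/8 = -(4 + 3*(0 + 0))/8 = -(4 + 3*0)/8 = -(4 + 0)/8 = -⅛*4 = -½ ≈ -0.50000)
u(N) = N (u(N) = N²/N = N)
m = -186 (m = -4 - 182 = -186)
u(S)*m = -½*(-186) = 93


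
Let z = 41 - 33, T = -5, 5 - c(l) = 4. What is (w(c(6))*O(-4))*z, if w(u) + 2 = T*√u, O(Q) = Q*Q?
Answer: -896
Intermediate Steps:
O(Q) = Q²
c(l) = 1 (c(l) = 5 - 1*4 = 5 - 4 = 1)
z = 8
w(u) = -2 - 5*√u
(w(c(6))*O(-4))*z = ((-2 - 5*√1)*(-4)²)*8 = ((-2 - 5*1)*16)*8 = ((-2 - 5)*16)*8 = -7*16*8 = -112*8 = -896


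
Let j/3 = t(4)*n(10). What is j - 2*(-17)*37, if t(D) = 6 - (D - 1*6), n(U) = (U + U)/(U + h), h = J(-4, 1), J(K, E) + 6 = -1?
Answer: 1418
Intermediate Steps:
J(K, E) = -7 (J(K, E) = -6 - 1 = -7)
h = -7
n(U) = 2*U/(-7 + U) (n(U) = (U + U)/(U - 7) = (2*U)/(-7 + U) = 2*U/(-7 + U))
t(D) = 12 - D (t(D) = 6 - (D - 6) = 6 - (-6 + D) = 6 + (6 - D) = 12 - D)
j = 160 (j = 3*((12 - 1*4)*(2*10/(-7 + 10))) = 3*((12 - 4)*(2*10/3)) = 3*(8*(2*10*(⅓))) = 3*(8*(20/3)) = 3*(160/3) = 160)
j - 2*(-17)*37 = 160 - 2*(-17)*37 = 160 + 34*37 = 160 + 1258 = 1418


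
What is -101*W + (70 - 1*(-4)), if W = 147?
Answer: -14773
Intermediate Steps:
-101*W + (70 - 1*(-4)) = -101*147 + (70 - 1*(-4)) = -14847 + (70 + 4) = -14847 + 74 = -14773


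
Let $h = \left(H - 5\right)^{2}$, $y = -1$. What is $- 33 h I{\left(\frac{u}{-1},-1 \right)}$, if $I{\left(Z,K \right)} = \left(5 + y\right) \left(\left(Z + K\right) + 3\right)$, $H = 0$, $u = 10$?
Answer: $26400$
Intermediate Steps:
$h = 25$ ($h = \left(0 - 5\right)^{2} = \left(-5\right)^{2} = 25$)
$I{\left(Z,K \right)} = 12 + 4 K + 4 Z$ ($I{\left(Z,K \right)} = \left(5 - 1\right) \left(\left(Z + K\right) + 3\right) = 4 \left(\left(K + Z\right) + 3\right) = 4 \left(3 + K + Z\right) = 12 + 4 K + 4 Z$)
$- 33 h I{\left(\frac{u}{-1},-1 \right)} = \left(-33\right) 25 \left(12 + 4 \left(-1\right) + 4 \frac{10}{-1}\right) = - 825 \left(12 - 4 + 4 \cdot 10 \left(-1\right)\right) = - 825 \left(12 - 4 + 4 \left(-10\right)\right) = - 825 \left(12 - 4 - 40\right) = \left(-825\right) \left(-32\right) = 26400$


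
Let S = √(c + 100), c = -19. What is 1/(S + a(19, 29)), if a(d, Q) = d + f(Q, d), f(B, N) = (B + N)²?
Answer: 1/2332 ≈ 0.00042882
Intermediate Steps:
S = 9 (S = √(-19 + 100) = √81 = 9)
a(d, Q) = d + (Q + d)²
1/(S + a(19, 29)) = 1/(9 + (19 + (29 + 19)²)) = 1/(9 + (19 + 48²)) = 1/(9 + (19 + 2304)) = 1/(9 + 2323) = 1/2332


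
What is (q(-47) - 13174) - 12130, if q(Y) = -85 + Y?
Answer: -25436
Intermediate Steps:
(q(-47) - 13174) - 12130 = ((-85 - 47) - 13174) - 12130 = (-132 - 13174) - 12130 = -13306 - 12130 = -25436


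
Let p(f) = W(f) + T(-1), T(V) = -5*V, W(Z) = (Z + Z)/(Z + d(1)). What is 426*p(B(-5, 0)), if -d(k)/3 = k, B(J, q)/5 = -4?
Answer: 66030/23 ≈ 2870.9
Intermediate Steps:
B(J, q) = -20 (B(J, q) = 5*(-4) = -20)
d(k) = -3*k
W(Z) = 2*Z/(-3 + Z) (W(Z) = (Z + Z)/(Z - 3*1) = (2*Z)/(Z - 3) = (2*Z)/(-3 + Z) = 2*Z/(-3 + Z))
p(f) = 5 + 2*f/(-3 + f) (p(f) = 2*f/(-3 + f) - 5*(-1) = 2*f/(-3 + f) + 5 = 5 + 2*f/(-3 + f))
426*p(B(-5, 0)) = 426*((-15 + 7*(-20))/(-3 - 20)) = 426*((-15 - 140)/(-23)) = 426*(-1/23*(-155)) = 426*(155/23) = 66030/23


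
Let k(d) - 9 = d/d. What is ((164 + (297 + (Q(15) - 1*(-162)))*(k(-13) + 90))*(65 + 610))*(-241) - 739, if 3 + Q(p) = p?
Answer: -7688671939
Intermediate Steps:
Q(p) = -3 + p
k(d) = 10 (k(d) = 9 + d/d = 9 + 1 = 10)
((164 + (297 + (Q(15) - 1*(-162)))*(k(-13) + 90))*(65 + 610))*(-241) - 739 = ((164 + (297 + ((-3 + 15) - 1*(-162)))*(10 + 90))*(65 + 610))*(-241) - 739 = ((164 + (297 + (12 + 162))*100)*675)*(-241) - 739 = ((164 + (297 + 174)*100)*675)*(-241) - 739 = ((164 + 471*100)*675)*(-241) - 739 = ((164 + 47100)*675)*(-241) - 739 = (47264*675)*(-241) - 739 = 31903200*(-241) - 739 = -7688671200 - 739 = -7688671939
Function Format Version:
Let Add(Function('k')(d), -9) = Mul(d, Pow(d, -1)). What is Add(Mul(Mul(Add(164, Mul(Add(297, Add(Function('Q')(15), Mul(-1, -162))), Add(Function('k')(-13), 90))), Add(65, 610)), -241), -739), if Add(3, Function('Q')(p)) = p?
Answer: -7688671939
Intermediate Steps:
Function('Q')(p) = Add(-3, p)
Function('k')(d) = 10 (Function('k')(d) = Add(9, Mul(d, Pow(d, -1))) = Add(9, 1) = 10)
Add(Mul(Mul(Add(164, Mul(Add(297, Add(Function('Q')(15), Mul(-1, -162))), Add(Function('k')(-13), 90))), Add(65, 610)), -241), -739) = Add(Mul(Mul(Add(164, Mul(Add(297, Add(Add(-3, 15), Mul(-1, -162))), Add(10, 90))), Add(65, 610)), -241), -739) = Add(Mul(Mul(Add(164, Mul(Add(297, Add(12, 162)), 100)), 675), -241), -739) = Add(Mul(Mul(Add(164, Mul(Add(297, 174), 100)), 675), -241), -739) = Add(Mul(Mul(Add(164, Mul(471, 100)), 675), -241), -739) = Add(Mul(Mul(Add(164, 47100), 675), -241), -739) = Add(Mul(Mul(47264, 675), -241), -739) = Add(Mul(31903200, -241), -739) = Add(-7688671200, -739) = -7688671939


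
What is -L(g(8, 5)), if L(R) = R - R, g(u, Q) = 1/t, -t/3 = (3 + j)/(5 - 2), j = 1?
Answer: 0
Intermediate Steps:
t = -4 (t = -3*(3 + 1)/(5 - 2) = -12/3 = -3*4/3 = -4)
g(u, Q) = -1/4 (g(u, Q) = 1/(-4) = -1/4)
L(R) = 0
-L(g(8, 5)) = -1*0 = 0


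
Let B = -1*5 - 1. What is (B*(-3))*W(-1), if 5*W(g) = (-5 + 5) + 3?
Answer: 54/5 ≈ 10.800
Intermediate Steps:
W(g) = ⅗ (W(g) = ((-5 + 5) + 3)/5 = (0 + 3)/5 = (⅕)*3 = ⅗)
B = -6 (B = -5 - 1 = -6)
(B*(-3))*W(-1) = -6*(-3)*(⅗) = 18*(⅗) = 54/5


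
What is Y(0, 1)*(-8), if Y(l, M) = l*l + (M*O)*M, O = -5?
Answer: 40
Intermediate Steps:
Y(l, M) = l² - 5*M² (Y(l, M) = l*l + (M*(-5))*M = l² + (-5*M)*M = l² - 5*M²)
Y(0, 1)*(-8) = (0² - 5*1²)*(-8) = (0 - 5*1)*(-8) = (0 - 5)*(-8) = -5*(-8) = 40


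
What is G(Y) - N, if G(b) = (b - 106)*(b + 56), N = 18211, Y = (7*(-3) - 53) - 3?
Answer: -14368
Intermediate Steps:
Y = -77 (Y = (-21 - 53) - 3 = -74 - 3 = -77)
G(b) = (-106 + b)*(56 + b)
G(Y) - N = (-5936 + (-77)**2 - 50*(-77)) - 1*18211 = (-5936 + 5929 + 3850) - 18211 = 3843 - 18211 = -14368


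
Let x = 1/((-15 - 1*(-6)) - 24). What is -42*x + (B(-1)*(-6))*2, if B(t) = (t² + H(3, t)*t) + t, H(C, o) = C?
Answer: 410/11 ≈ 37.273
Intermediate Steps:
x = -1/33 (x = 1/((-15 + 6) - 24) = 1/(-9 - 24) = 1/(-33) = -1/33 ≈ -0.030303)
B(t) = t² + 4*t (B(t) = (t² + 3*t) + t = t² + 4*t)
-42*x + (B(-1)*(-6))*2 = -42*(-1/33) + (-(4 - 1)*(-6))*2 = 14/11 + (-1*3*(-6))*2 = 14/11 - 3*(-6)*2 = 14/11 + 18*2 = 14/11 + 36 = 410/11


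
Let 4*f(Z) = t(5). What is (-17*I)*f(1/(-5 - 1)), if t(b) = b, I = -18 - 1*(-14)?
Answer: 85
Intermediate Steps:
I = -4 (I = -18 + 14 = -4)
f(Z) = 5/4 (f(Z) = (¼)*5 = 5/4)
(-17*I)*f(1/(-5 - 1)) = -17*(-4)*(5/4) = 68*(5/4) = 85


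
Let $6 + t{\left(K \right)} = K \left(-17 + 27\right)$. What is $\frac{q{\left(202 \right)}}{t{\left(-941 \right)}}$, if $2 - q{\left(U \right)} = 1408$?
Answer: $\frac{703}{4708} \approx 0.14932$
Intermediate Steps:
$t{\left(K \right)} = -6 + 10 K$ ($t{\left(K \right)} = -6 + K \left(-17 + 27\right) = -6 + K 10 = -6 + 10 K$)
$q{\left(U \right)} = -1406$ ($q{\left(U \right)} = 2 - 1408 = -1406$)
$\frac{q{\left(202 \right)}}{t{\left(-941 \right)}} = - \frac{1406}{-6 + 10 \left(-941\right)} = - \frac{1406}{-6 - 9410} = - \frac{1406}{-9416} = \left(-1406\right) \left(- \frac{1}{9416}\right) = \frac{703}{4708}$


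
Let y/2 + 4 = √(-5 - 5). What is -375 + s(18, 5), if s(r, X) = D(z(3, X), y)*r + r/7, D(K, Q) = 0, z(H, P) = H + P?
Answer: -2607/7 ≈ -372.43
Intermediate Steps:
y = -8 + 2*I*√10 (y = -8 + 2*√(-5 - 5) = -8 + 2*√(-10) = -8 + 2*(I*√10) = -8 + 2*I*√10 ≈ -8.0 + 6.3246*I)
s(r, X) = r/7 (s(r, X) = 0*r + r/7 = 0 + r*(⅐) = 0 + r/7 = r/7)
-375 + s(18, 5) = -375 + (⅐)*18 = -375 + 18/7 = -2607/7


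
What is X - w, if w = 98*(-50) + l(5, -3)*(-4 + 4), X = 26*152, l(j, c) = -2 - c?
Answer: 8852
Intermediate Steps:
X = 3952
w = -4900 (w = 98*(-50) + (-2 - 1*(-3))*(-4 + 4) = -4900 + (-2 + 3)*0 = -4900 + 1*0 = -4900 + 0 = -4900)
X - w = 3952 - 1*(-4900) = 3952 + 4900 = 8852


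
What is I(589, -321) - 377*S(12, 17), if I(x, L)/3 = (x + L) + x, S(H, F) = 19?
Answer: -4592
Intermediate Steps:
I(x, L) = 3*L + 6*x (I(x, L) = 3*((x + L) + x) = 3*((L + x) + x) = 3*(L + 2*x) = 3*L + 6*x)
I(589, -321) - 377*S(12, 17) = (3*(-321) + 6*589) - 377*19 = (-963 + 3534) - 7163 = 2571 - 7163 = -4592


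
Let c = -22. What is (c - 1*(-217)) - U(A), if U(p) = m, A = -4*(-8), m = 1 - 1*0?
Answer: 194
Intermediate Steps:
m = 1 (m = 1 + 0 = 1)
A = 32
U(p) = 1
(c - 1*(-217)) - U(A) = (-22 - 1*(-217)) - 1*1 = (-22 + 217) - 1 = 195 - 1 = 194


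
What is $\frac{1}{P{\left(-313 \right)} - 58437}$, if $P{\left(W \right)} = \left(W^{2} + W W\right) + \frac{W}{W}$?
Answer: $\frac{1}{137502} \approx 7.2726 \cdot 10^{-6}$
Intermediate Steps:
$P{\left(W \right)} = 1 + 2 W^{2}$ ($P{\left(W \right)} = \left(W^{2} + W^{2}\right) + 1 = 2 W^{2} + 1 = 1 + 2 W^{2}$)
$\frac{1}{P{\left(-313 \right)} - 58437} = \frac{1}{\left(1 + 2 \left(-313\right)^{2}\right) - 58437} = \frac{1}{\left(1 + 2 \cdot 97969\right) - 58437} = \frac{1}{\left(1 + 195938\right) - 58437} = \frac{1}{195939 - 58437} = \frac{1}{137502}$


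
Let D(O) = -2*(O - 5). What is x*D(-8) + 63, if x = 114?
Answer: 3027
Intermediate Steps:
D(O) = 10 - 2*O (D(O) = -2*(-5 + O) = 10 - 2*O)
x*D(-8) + 63 = 114*(10 - 2*(-8)) + 63 = 114*(10 + 16) + 63 = 114*26 + 63 = 2964 + 63 = 3027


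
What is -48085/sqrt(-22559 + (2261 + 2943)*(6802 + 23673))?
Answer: -48085*sqrt(3236109)/22652763 ≈ -3.8186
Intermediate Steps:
-48085/sqrt(-22559 + (2261 + 2943)*(6802 + 23673)) = -48085/sqrt(-22559 + 5204*30475) = -48085/sqrt(-22559 + 158591900) = -48085*sqrt(3236109)/22652763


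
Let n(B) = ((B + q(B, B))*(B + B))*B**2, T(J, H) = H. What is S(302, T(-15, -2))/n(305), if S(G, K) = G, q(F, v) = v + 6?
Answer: 151/17477537000 ≈ 8.6397e-9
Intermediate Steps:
q(F, v) = 6 + v
n(B) = 2*B**3*(6 + 2*B) (n(B) = ((B + (6 + B))*(B + B))*B**2 = ((6 + 2*B)*(2*B))*B**2 = (2*B*(6 + 2*B))*B**2 = 2*B**3*(6 + 2*B))
S(302, T(-15, -2))/n(305) = 302/((4*305**3*(3 + 305))) = 302/((4*28372625*308)) = 302/34955074000 = 302*(1/34955074000) = 151/17477537000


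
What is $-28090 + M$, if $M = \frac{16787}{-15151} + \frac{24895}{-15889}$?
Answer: $- \frac{6762868686298}{240734239} \approx -28093.0$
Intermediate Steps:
$M = - \frac{643912788}{240734239}$ ($M = 16787 \left(- \frac{1}{15151}\right) + 24895 \left(- \frac{1}{15889}\right) = - \frac{16787}{15151} - \frac{24895}{15889} = - \frac{643912788}{240734239} \approx -2.6748$)
$-28090 + M = -28090 - \frac{643912788}{240734239} = - \frac{6762868686298}{240734239}$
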